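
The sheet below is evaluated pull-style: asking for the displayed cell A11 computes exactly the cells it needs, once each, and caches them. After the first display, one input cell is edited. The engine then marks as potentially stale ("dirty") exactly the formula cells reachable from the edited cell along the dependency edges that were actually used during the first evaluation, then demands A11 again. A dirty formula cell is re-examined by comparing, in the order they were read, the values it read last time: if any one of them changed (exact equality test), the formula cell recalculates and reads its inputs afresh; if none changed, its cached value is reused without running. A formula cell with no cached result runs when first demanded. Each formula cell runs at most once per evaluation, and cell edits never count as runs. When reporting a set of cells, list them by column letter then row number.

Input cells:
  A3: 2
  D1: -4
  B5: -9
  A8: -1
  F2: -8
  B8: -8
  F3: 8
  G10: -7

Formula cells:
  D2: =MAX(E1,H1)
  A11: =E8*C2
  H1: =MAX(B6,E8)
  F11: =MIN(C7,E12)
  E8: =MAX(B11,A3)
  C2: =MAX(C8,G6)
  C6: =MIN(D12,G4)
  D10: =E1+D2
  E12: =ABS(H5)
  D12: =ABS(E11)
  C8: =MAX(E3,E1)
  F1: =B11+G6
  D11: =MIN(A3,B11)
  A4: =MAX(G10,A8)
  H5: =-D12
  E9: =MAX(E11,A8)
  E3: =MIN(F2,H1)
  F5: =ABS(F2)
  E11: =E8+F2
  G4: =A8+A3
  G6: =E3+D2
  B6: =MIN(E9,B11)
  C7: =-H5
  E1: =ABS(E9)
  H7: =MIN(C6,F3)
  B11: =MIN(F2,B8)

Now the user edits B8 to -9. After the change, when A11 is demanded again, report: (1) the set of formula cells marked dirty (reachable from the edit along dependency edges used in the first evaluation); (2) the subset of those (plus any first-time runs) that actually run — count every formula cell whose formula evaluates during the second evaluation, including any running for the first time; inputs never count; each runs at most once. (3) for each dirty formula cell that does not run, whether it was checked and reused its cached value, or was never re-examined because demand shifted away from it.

First demand of the output computes:
  B11 = MIN(-8, -8) = -8
  E8 = MAX(-8, 2) = 2
  E11 = 2 + -8 = -6
  E9 = MAX(-6, -1) = -1
  B6 = MIN(-1, -8) = -8
  E1 = ABS(-1) = 1
  H1 = MAX(-8, 2) = 2
  D2 = MAX(1, 2) = 2
  E3 = MIN(-8, 2) = -8
  C8 = MAX(-8, 1) = 1
  G6 = -8 + 2 = -6
  C2 = MAX(1, -6) = 1
  A11 = 2 * 1 = 2

After the edit, cleaning proceeds:
  B11: a read changed (B8 -8->-9) — executes, giving -9.
  E8: a read changed (B11 -8->-9) — executes, giving 2 — identical to its old value.
  E11: dirty, but its reads are unchanged (E8 unchanged, F2 unchanged); cached -6 stands.
  E9: dirty, but its reads are unchanged (E11 unchanged, A8 unchanged); cached -1 stands.
  B6: a read changed (B11 -8->-9) — executes, giving -9.
  E1: dirty, but its reads are unchanged (E9 unchanged); cached 1 stands.
  H1: a read changed (B6 -8->-9) — executes, giving 2 — identical to its old value.
  D2: dirty, but its reads are unchanged (E1 unchanged, H1 unchanged); cached 2 stands.
  E3: dirty, but its reads are unchanged (F2 unchanged, H1 unchanged); cached -8 stands.
  C8: dirty, but its reads are unchanged (E3 unchanged, E1 unchanged); cached 1 stands.
  G6: dirty, but its reads are unchanged (E3 unchanged, D2 unchanged); cached -6 stands.
  C2: dirty, but its reads are unchanged (C8 unchanged, G6 unchanged); cached 1 stands.
  A11: dirty, but its reads are unchanged (E8 unchanged, C2 unchanged); cached 2 stands.

Note where the cutoff bites: E11 is checked, finds nothing changed, and keeps its cache.

The edit dirties: A11, B6, B11, C2, C8, D2, E1, E3, E8, E9, E11, G6, H1.
4 formula cells run: B6, B11, E8, H1.
Cache hits after checking: A11, C2, C8, D2, E1, E3, E9, E11, G6.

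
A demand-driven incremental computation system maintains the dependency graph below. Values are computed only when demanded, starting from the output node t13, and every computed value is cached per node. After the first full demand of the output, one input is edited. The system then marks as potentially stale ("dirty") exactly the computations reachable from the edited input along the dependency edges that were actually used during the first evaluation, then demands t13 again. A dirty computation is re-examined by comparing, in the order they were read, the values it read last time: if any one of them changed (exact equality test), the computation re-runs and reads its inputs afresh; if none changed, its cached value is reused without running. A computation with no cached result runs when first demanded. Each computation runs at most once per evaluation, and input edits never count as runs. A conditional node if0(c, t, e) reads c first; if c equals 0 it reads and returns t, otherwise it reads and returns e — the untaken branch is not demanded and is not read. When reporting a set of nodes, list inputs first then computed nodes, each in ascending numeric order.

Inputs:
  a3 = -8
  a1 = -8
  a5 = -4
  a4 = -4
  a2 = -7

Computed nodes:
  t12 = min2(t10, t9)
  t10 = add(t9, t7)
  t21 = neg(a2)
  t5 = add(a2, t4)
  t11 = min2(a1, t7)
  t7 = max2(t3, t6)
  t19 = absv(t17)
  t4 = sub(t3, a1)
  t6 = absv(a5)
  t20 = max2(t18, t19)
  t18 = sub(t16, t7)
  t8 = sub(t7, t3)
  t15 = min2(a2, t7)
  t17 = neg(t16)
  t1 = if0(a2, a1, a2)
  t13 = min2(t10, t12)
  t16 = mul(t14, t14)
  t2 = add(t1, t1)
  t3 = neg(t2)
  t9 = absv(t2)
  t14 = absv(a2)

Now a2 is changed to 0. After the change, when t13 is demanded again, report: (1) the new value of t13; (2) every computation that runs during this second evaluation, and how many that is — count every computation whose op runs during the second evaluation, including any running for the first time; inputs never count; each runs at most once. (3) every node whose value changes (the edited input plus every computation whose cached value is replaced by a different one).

New value of t13: 16.
Computations that run: t1, t2, t3, t7, t9, t10, t12, t13 — 8 in total.
Values that change: a2, t1, t2, t3, t7, t9, t10, t12, t13.

First evaluation (everything demanded from the output):
  t1 = if0(a2=-7 -> else branch a2) = -7
  t2 = add(-7, -7) = -14
  t3 = neg(-14) = 14
  t6 = absv(-4) = 4
  t7 = max2(14, 4) = 14
  t9 = absv(-14) = 14
  t10 = add(14, 14) = 28
  t12 = min2(28, 14) = 14
  t13 = min2(28, 14) = 14

Propagation after the edit:
  t1: runs — a2 -7->0; a2 -7->0; result -8.
  t2: runs — t1 -7->-8; t1 -7->-8; result -16.
  t3: runs — t2 -14->-16; result 16.
  t7: runs — t3 14->16; result 16.
  t9: runs — t2 -14->-16; result 16.
  t10: runs — t9 14->16; t7 14->16; result 32.
  t12: runs — t10 28->32; t9 14->16; result 16.
  t13: runs — t10 28->32; t12 14->16; result 16.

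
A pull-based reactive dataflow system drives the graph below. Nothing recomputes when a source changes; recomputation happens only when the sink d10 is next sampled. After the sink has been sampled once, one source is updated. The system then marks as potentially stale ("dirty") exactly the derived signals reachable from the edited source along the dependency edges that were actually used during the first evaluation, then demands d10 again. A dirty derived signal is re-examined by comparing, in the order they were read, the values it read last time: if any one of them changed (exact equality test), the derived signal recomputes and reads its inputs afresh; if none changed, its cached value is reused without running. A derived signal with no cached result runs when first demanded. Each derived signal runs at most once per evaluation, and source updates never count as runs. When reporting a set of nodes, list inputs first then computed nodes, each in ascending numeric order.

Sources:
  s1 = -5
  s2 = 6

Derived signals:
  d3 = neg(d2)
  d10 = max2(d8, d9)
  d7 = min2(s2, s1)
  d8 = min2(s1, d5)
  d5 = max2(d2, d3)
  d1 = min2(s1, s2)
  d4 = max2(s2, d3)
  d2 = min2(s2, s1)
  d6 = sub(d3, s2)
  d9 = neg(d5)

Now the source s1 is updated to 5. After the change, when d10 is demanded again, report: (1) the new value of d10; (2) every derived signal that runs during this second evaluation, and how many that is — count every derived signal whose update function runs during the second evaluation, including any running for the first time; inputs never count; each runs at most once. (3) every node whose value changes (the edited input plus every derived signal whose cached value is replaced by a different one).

New value of d10: 5.
Derived signals that run: d2, d3, d5, d8, d10 — 5 in total.
Values that change: s1, d2, d3, d8, d10.
Key observation: the cutoff stops propagation at d9 — its inputs' values are unchanged, so it reuses its cache.

First evaluation (everything demanded from the output):
  d2 = min2(6, -5) = -5
  d3 = neg(-5) = 5
  d5 = max2(-5, 5) = 5
  d8 = min2(-5, 5) = -5
  d9 = neg(5) = -5
  d10 = max2(-5, -5) = -5

Propagation after the edit:
  d2: runs — s1 -5->5; result 5.
  d3: runs — d2 -5->5; result -5.
  d5: runs — d2 -5->5; d3 5->-5; result 5 (same value as before).
  d8: runs — s1 -5->5; result 5.
  d9: checked — values it read are unchanged (d5 unchanged); reused cached -5 without running.
  d10: runs — d8 -5->5; result 5.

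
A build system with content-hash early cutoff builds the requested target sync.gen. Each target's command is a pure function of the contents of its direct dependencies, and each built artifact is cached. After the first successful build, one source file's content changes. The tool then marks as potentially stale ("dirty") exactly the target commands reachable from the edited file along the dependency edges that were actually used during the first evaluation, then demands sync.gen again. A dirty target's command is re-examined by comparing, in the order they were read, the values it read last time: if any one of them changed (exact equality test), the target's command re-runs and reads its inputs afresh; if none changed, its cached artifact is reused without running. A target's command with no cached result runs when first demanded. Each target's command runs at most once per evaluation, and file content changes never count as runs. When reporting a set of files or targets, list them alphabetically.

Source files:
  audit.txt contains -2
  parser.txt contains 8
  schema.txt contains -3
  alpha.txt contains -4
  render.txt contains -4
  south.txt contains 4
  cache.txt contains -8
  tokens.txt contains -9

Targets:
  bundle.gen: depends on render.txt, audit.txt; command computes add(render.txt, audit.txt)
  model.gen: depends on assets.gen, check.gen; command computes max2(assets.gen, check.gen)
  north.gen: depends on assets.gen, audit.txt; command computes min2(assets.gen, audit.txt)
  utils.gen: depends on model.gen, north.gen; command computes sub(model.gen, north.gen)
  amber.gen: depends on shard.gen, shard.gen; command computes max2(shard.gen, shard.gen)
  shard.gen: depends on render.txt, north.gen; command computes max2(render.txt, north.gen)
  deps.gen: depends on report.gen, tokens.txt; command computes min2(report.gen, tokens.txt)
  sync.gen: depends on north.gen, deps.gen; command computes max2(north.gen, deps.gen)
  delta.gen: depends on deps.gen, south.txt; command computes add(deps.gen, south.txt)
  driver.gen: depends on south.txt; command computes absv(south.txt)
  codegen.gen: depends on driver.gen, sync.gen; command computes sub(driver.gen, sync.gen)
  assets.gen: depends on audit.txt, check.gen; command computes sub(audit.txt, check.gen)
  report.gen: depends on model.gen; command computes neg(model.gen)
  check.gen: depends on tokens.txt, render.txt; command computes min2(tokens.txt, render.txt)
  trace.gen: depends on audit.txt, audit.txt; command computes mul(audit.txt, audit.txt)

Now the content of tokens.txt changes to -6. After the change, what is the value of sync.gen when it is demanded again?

First evaluation (everything demanded from the output):
  check.gen = min2(-9, -4) = -9
  assets.gen = sub(-2, -9) = 7
  model.gen = max2(7, -9) = 7
  north.gen = min2(7, -2) = -2
  report.gen = neg(7) = -7
  deps.gen = min2(-7, -9) = -9
  sync.gen = max2(-2, -9) = -2

Propagation after the edit:
  check.gen: runs — tokens.txt -9->-6; result -6.
  assets.gen: runs — check.gen -9->-6; result 4.
  model.gen: runs — assets.gen 7->4; check.gen -9->-6; result 4.
  north.gen: runs — assets.gen 7->4; result -2 (same value as before).
  report.gen: runs — model.gen 7->4; result -4.
  deps.gen: runs — report.gen -7->-4; tokens.txt -9->-6; result -6.
  sync.gen: runs — deps.gen -9->-6; result -2 (same value as before).

New value of sync.gen: -2.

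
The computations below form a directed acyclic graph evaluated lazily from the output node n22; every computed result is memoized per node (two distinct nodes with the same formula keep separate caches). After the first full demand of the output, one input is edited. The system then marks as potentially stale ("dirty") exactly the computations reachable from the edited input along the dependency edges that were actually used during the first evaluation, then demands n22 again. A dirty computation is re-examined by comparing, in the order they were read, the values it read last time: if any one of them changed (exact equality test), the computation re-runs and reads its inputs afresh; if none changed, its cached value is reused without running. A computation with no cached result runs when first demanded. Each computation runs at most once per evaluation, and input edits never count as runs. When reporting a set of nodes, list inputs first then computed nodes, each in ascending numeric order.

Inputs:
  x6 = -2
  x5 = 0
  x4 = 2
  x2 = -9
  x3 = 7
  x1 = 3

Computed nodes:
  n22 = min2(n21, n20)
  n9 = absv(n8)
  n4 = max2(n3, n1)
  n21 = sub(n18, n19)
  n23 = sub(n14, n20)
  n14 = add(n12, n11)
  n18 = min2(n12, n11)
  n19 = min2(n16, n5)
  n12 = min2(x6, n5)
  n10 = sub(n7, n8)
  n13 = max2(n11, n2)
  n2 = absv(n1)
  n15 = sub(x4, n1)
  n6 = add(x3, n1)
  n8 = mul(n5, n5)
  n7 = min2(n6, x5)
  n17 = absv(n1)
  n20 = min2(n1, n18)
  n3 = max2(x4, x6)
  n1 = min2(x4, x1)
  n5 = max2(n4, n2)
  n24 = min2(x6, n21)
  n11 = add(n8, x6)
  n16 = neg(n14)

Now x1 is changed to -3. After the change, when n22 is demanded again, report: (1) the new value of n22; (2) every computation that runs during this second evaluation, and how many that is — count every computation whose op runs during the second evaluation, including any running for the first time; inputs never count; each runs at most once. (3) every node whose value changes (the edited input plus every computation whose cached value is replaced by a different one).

Demanding n22 again yields -3.
14 computations run: n1, n2, n4, n5, n8, n11, n12, n14, n16, n18, n19, n20, n21, n22.
The nodes whose values change: x1, n1, n2, n5, n8, n11, n14, n16, n19, n20, n21, n22.

First demand of the output computes:
  n1 = min2(2, 3) = 2
  n2 = absv(2) = 2
  n3 = max2(2, -2) = 2
  n4 = max2(2, 2) = 2
  n5 = max2(2, 2) = 2
  n8 = mul(2, 2) = 4
  n11 = add(4, -2) = 2
  n12 = min2(-2, 2) = -2
  n14 = add(-2, 2) = 0
  n16 = neg(0) = 0
  n18 = min2(-2, 2) = -2
  n19 = min2(0, 2) = 0
  n20 = min2(2, -2) = -2
  n21 = sub(-2, 0) = -2
  n22 = min2(-2, -2) = -2

After the edit, cleaning proceeds:
  n1: a read changed (x1 3->-3) — executes, giving -3.
  n2: a read changed (n1 2->-3) — executes, giving 3.
  n4: a read changed (n1 2->-3) — executes, giving 2 — identical to its old value.
  n5: a read changed (n2 2->3) — executes, giving 3.
  n8: a read changed (n5 2->3; n5 2->3) — executes, giving 9.
  n11: a read changed (n8 4->9) — executes, giving 7.
  n12: a read changed (n5 2->3) — executes, giving -2 — identical to its old value.
  n14: a read changed (n11 2->7) — executes, giving 5.
  n16: a read changed (n14 0->5) — executes, giving -5.
  n18: a read changed (n11 2->7) — executes, giving -2 — identical to its old value.
  n19: a read changed (n16 0->-5; n5 2->3) — executes, giving -5.
  n20: a read changed (n1 2->-3) — executes, giving -3.
  n21: a read changed (n19 0->-5) — executes, giving 3.
  n22: a read changed (n21 -2->3; n20 -2->-3) — executes, giving -3.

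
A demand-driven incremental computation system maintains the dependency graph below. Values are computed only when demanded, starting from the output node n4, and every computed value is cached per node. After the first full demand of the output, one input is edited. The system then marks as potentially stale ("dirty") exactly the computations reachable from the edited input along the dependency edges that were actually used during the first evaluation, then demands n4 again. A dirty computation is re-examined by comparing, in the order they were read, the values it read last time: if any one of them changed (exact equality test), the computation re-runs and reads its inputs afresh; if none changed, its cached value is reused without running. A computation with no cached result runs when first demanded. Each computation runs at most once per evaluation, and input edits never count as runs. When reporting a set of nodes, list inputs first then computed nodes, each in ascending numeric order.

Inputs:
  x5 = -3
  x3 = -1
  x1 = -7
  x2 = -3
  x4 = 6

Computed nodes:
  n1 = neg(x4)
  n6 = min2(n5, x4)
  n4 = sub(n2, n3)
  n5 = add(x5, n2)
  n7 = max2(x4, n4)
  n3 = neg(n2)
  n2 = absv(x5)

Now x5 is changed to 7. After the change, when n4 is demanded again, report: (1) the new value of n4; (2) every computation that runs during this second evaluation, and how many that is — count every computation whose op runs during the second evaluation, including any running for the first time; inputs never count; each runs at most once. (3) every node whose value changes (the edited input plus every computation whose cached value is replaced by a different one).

New value of n4: 14.
Computations that run: n2, n3, n4 — 3 in total.
Values that change: x5, n2, n3, n4.

First evaluation (everything demanded from the output):
  n2 = absv(-3) = 3
  n3 = neg(3) = -3
  n4 = sub(3, -3) = 6

Propagation after the edit:
  n2: runs — x5 -3->7; result 7.
  n3: runs — n2 3->7; result -7.
  n4: runs — n2 3->7; n3 -3->-7; result 14.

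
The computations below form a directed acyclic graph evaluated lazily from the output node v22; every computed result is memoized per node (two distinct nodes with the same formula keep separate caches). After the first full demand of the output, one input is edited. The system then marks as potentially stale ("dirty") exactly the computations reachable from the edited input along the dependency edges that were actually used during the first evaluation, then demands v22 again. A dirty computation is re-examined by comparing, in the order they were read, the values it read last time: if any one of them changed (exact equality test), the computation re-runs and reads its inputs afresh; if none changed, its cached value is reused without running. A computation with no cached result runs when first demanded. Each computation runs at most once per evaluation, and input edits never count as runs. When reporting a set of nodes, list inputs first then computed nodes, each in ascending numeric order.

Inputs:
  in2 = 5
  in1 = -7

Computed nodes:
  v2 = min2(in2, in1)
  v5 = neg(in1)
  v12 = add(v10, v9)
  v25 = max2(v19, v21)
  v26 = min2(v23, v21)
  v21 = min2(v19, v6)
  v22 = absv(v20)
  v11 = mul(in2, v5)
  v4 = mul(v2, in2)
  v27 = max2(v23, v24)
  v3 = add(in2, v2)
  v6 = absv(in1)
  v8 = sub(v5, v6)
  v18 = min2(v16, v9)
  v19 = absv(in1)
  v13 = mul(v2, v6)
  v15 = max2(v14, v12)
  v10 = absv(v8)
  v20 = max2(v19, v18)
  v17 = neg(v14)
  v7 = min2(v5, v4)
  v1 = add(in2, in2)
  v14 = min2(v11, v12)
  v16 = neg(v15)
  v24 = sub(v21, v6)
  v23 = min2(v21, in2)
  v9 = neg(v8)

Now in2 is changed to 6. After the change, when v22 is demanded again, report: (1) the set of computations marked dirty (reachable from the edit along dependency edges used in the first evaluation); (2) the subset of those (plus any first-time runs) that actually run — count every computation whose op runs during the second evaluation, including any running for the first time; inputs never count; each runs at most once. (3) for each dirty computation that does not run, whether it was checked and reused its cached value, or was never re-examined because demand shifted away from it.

The edit dirties: v11, v14, v15, v16, v18, v20, v22.
2 computations run: v11, v14.
Cache hits after checking: v15, v16, v18, v20, v22.
Note the absorption at v14: it re-runs yet its value is the same, leaving the output's value untouched.

First demand of the output computes:
  v5 = neg(-7) = 7
  v6 = absv(-7) = 7
  v8 = sub(7, 7) = 0
  v9 = neg(0) = 0
  v10 = absv(0) = 0
  v11 = mul(5, 7) = 35
  v12 = add(0, 0) = 0
  v14 = min2(35, 0) = 0
  v15 = max2(0, 0) = 0
  v16 = neg(0) = 0
  v18 = min2(0, 0) = 0
  v19 = absv(-7) = 7
  v20 = max2(7, 0) = 7
  v22 = absv(7) = 7

After the edit, cleaning proceeds:
  v11: a read changed (in2 5->6) — executes, giving 42.
  v14: a read changed (v11 35->42) — executes, giving 0 — identical to its old value.
  v15: dirty, but its reads are unchanged (v14 unchanged, v12 unchanged); cached 0 stands.
  v16: dirty, but its reads are unchanged (v15 unchanged); cached 0 stands.
  v18: dirty, but its reads are unchanged (v16 unchanged, v9 unchanged); cached 0 stands.
  v20: dirty, but its reads are unchanged (v19 unchanged, v18 unchanged); cached 7 stands.
  v22: dirty, but its reads are unchanged (v20 unchanged); cached 7 stands.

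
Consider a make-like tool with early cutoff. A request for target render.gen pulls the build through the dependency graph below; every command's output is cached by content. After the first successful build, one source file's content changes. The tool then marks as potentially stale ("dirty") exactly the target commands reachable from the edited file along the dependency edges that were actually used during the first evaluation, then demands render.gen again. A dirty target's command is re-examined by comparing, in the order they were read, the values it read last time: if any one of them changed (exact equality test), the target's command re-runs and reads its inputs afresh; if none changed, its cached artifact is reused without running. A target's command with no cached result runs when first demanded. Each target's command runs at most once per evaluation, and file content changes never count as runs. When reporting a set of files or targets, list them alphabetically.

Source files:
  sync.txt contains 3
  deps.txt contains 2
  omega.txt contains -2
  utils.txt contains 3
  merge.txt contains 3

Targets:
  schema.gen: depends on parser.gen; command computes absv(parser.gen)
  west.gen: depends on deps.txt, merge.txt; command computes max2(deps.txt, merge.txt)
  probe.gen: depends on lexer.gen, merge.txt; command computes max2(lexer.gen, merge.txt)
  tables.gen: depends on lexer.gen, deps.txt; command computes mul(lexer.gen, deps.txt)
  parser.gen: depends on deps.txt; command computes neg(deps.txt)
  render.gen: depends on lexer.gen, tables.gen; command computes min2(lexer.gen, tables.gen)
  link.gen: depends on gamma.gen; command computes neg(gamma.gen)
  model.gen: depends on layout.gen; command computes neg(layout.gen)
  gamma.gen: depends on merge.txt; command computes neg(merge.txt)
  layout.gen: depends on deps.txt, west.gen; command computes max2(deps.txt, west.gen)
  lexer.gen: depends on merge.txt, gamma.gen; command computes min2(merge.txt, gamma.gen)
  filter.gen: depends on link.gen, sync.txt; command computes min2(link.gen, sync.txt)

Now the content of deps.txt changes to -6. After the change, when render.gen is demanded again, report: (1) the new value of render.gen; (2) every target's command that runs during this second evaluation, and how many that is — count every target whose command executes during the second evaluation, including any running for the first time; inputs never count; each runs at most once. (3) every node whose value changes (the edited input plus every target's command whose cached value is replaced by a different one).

First demand of the output computes:
  gamma.gen = neg(3) = -3
  lexer.gen = min2(3, -3) = -3
  tables.gen = mul(-3, 2) = -6
  render.gen = min2(-3, -6) = -6

After the edit, cleaning proceeds:
  tables.gen: a read changed (deps.txt 2->-6) — executes, giving 18.
  render.gen: a read changed (tables.gen -6->18) — executes, giving -3.

Demanding render.gen again yields -3.
2 target commands run: render.gen, tables.gen.
The nodes whose values change: deps.txt, render.gen, tables.gen.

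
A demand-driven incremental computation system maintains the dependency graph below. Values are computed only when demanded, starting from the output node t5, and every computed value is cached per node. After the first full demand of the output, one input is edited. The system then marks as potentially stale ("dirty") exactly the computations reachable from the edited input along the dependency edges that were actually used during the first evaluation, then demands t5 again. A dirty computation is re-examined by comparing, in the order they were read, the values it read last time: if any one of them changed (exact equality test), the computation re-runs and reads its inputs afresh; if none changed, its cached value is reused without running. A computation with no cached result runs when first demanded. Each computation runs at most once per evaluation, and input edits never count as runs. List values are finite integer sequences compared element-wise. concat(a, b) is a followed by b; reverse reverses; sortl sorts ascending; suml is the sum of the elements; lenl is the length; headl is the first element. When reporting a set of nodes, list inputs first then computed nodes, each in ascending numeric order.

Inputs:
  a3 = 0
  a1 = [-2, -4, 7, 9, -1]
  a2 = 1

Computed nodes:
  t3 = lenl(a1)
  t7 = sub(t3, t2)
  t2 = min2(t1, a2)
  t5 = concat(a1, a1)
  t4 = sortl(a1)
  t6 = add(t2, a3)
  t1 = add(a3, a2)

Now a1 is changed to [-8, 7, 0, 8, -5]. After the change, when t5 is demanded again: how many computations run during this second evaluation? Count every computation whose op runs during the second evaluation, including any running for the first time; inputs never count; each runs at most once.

First evaluation (everything demanded from the output):
  t5 = concat([-2, -4, 7, 9, -1], [-2, -4, 7, 9, -1]) = [-2, -4, 7, 9, -1, -2, -4, 7, 9, -1]

Propagation after the edit:
  t5: runs — a1 [-2, -4, 7, 9, -1]->[-8, 7, 0, 8, -5]; a1 [-2, -4, 7, 9, -1]->[-8, 7, 0, 8, -5]; result [-8, 7, 0, 8, -5, -8, 7, 0, 8, -5].

Computations that run: t5 — 1 in total.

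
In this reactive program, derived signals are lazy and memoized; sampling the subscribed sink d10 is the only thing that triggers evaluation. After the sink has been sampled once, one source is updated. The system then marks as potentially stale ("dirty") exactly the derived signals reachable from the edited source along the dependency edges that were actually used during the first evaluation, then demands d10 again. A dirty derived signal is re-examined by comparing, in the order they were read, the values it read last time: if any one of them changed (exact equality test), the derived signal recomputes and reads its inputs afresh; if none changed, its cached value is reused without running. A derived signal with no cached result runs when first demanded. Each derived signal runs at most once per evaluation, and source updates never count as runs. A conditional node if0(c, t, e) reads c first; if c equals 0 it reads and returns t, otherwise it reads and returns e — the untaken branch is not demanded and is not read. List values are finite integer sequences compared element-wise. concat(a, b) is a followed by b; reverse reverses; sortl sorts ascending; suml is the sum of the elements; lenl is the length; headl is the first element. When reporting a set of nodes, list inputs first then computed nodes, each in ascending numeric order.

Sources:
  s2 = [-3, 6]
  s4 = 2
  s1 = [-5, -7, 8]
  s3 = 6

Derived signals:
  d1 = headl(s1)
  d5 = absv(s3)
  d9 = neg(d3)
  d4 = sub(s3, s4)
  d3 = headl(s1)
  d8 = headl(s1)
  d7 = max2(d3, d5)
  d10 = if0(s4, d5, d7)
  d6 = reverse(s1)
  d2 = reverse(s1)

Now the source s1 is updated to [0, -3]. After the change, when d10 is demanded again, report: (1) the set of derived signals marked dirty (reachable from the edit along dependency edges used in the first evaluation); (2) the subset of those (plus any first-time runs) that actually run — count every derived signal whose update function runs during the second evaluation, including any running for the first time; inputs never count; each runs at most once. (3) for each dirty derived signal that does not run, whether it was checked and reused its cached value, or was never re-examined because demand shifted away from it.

The edit dirties: d3, d7, d10.
2 derived signals run: d3, d7.
Cache hits after checking: d10.
Note the absorption at d7: it re-runs yet its value is the same, leaving the output's value untouched.

First demand of the output computes:
  d3 = headl([-5, -7, 8]) = -5
  d5 = absv(6) = 6
  d7 = max2(-5, 6) = 6
  d10 = if0(s4=2 -> else branch d7) = 6

After the edit, cleaning proceeds:
  d3: a read changed (s1 [-5, -7, 8]->[0, -3]) — executes, giving 0.
  d7: a read changed (d3 -5->0) — executes, giving 6 — identical to its old value.
  d10: dirty, but its reads are unchanged (s4 unchanged, d7 unchanged); cached 6 stands.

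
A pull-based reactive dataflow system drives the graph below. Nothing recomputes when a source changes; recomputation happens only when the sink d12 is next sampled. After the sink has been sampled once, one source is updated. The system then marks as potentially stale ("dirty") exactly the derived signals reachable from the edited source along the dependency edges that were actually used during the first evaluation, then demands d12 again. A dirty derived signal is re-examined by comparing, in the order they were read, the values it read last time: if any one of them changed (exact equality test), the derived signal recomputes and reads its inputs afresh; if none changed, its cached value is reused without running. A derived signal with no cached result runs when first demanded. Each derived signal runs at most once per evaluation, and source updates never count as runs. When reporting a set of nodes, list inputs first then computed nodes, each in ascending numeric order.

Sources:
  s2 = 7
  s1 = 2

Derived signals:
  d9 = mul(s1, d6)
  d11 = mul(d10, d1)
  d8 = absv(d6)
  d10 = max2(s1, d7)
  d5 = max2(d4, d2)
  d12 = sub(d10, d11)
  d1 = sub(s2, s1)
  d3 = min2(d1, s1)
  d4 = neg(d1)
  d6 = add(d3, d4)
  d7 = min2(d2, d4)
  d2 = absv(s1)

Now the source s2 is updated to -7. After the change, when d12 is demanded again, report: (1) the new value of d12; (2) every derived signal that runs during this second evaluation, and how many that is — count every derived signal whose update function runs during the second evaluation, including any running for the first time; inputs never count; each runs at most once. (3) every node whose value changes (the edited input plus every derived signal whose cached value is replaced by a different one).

First evaluation (everything demanded from the output):
  d1 = sub(7, 2) = 5
  d2 = absv(2) = 2
  d4 = neg(5) = -5
  d7 = min2(2, -5) = -5
  d10 = max2(2, -5) = 2
  d11 = mul(2, 5) = 10
  d12 = sub(2, 10) = -8

Propagation after the edit:
  d1: runs — s2 7->-7; result -9.
  d4: runs — d1 5->-9; result 9.
  d7: runs — d4 -5->9; result 2.
  d10: runs — d7 -5->2; result 2 (same value as before).
  d11: runs — d1 5->-9; result -18.
  d12: runs — d11 10->-18; result 20.

New value of d12: 20.
Derived signals that run: d1, d4, d7, d10, d11, d12 — 6 in total.
Values that change: s2, d1, d4, d7, d11, d12.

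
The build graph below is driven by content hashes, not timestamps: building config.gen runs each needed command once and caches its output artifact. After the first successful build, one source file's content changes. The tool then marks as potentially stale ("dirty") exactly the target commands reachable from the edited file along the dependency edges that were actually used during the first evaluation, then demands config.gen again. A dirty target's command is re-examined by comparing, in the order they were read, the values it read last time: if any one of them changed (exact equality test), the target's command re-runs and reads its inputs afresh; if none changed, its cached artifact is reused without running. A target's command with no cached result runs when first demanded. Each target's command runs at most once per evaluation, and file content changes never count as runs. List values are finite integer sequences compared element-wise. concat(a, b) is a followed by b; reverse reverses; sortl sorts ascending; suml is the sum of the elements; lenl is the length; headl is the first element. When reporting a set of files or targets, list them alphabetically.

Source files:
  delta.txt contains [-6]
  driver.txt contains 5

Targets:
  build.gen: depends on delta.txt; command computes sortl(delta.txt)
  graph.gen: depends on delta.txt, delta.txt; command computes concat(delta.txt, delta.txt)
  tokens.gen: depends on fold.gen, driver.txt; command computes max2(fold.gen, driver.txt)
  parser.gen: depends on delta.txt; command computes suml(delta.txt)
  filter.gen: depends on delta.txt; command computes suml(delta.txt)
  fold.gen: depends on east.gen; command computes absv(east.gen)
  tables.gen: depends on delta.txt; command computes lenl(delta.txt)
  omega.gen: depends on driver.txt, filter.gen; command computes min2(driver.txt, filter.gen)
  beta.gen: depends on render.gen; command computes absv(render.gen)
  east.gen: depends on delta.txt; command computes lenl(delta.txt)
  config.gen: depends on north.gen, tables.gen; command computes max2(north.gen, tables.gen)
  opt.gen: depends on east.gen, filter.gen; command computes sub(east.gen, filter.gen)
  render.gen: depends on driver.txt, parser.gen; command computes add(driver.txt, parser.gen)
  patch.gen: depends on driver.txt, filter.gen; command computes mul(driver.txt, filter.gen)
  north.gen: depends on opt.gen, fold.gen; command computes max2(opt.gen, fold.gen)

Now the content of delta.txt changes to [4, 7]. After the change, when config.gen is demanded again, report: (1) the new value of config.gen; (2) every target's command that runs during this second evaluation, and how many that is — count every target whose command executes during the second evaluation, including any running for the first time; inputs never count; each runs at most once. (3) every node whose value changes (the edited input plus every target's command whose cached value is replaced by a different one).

config.gen now evaluates to 2.
Run set: config.gen, east.gen, filter.gen, fold.gen, north.gen, opt.gen, tables.gen (7 run).
Changed values: config.gen, delta.txt, east.gen, filter.gen, fold.gen, north.gen, opt.gen, tables.gen.

Initial pass — values computed on the first demand:
  east.gen = lenl([-6]) = 1
  filter.gen = suml([-6]) = -6
  fold.gen = absv(1) = 1
  opt.gen = sub(1, -6) = 7
  north.gen = max2(7, 1) = 7
  tables.gen = lenl([-6]) = 1
  config.gen = max2(7, 1) = 7

Second demand — change propagation:
  east.gen: re-runs because delta.txt [-6]->[4, 7]; new result 2.
  filter.gen: re-runs because delta.txt [-6]->[4, 7]; new result 11.
  fold.gen: re-runs because east.gen 1->2; new result 2.
  opt.gen: re-runs because east.gen 1->2; filter.gen -6->11; new result -9.
  north.gen: re-runs because opt.gen 7->-9; fold.gen 1->2; new result 2.
  tables.gen: re-runs because delta.txt [-6]->[4, 7]; new result 2.
  config.gen: re-runs because north.gen 7->2; tables.gen 1->2; new result 2.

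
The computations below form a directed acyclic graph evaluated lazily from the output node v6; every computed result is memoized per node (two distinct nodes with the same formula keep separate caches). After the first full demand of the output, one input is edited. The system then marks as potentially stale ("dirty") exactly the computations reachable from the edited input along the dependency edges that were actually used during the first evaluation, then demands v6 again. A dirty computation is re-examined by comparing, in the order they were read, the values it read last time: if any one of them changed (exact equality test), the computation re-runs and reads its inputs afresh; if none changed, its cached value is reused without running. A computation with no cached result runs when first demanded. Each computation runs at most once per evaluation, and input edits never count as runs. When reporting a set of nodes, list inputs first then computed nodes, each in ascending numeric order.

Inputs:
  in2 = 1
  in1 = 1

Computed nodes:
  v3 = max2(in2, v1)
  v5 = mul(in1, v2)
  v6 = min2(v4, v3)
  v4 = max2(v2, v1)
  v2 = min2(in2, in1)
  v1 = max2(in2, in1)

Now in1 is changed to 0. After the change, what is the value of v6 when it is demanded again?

Demanding v6 again yields 1.
Note where the cutoff bites: v3 is checked, finds nothing changed, and keeps its cache.

First demand of the output computes:
  v1 = max2(1, 1) = 1
  v2 = min2(1, 1) = 1
  v3 = max2(1, 1) = 1
  v4 = max2(1, 1) = 1
  v6 = min2(1, 1) = 1

After the edit, cleaning proceeds:
  v1: a read changed (in1 1->0) — executes, giving 1 — identical to its old value.
  v2: a read changed (in1 1->0) — executes, giving 0.
  v3: dirty, but its reads are unchanged (in2 unchanged, v1 unchanged); cached 1 stands.
  v4: a read changed (v2 1->0) — executes, giving 1 — identical to its old value.
  v6: dirty, but its reads are unchanged (v4 unchanged, v3 unchanged); cached 1 stands.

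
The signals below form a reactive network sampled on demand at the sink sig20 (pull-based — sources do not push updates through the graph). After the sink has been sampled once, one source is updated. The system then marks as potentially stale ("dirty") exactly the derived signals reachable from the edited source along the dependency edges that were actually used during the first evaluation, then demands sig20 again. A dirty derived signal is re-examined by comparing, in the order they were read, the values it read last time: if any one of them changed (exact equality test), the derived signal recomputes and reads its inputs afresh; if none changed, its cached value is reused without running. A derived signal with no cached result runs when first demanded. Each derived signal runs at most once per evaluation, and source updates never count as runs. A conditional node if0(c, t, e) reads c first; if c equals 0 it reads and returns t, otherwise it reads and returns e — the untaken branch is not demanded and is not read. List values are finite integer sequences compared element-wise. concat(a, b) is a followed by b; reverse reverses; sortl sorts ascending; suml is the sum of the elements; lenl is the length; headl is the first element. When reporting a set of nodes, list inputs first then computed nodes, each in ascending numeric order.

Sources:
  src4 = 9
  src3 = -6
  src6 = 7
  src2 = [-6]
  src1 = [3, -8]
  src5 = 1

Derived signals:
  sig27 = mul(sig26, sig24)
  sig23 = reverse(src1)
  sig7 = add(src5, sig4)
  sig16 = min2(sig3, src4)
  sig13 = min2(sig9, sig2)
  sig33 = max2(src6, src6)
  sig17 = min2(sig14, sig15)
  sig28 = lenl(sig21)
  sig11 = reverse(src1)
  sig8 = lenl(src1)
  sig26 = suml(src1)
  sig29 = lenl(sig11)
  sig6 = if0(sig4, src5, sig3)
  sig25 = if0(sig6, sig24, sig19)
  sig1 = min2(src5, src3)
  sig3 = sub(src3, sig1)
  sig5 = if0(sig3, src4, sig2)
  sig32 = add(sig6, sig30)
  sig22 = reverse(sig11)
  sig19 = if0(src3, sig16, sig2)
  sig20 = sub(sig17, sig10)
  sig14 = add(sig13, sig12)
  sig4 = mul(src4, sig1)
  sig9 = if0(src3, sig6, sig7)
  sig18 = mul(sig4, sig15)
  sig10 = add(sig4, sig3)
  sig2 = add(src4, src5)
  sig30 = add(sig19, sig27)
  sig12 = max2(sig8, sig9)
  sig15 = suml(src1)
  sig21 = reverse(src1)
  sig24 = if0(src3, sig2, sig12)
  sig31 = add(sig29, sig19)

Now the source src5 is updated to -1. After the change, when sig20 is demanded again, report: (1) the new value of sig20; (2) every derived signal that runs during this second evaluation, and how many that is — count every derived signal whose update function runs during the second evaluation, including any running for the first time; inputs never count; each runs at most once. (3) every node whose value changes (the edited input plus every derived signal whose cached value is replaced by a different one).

Initial pass — values computed on the first demand:
  sig1 = min2(1, -6) = -6
  sig2 = add(9, 1) = 10
  sig3 = sub(-6, -6) = 0
  sig4 = mul(9, -6) = -54
  sig7 = add(1, -54) = -53
  sig8 = lenl([3, -8]) = 2
  sig9 = if0(src3=-6 -> else branch sig7) = -53
  sig10 = add(-54, 0) = -54
  sig12 = max2(2, -53) = 2
  sig13 = min2(-53, 10) = -53
  sig14 = add(-53, 2) = -51
  sig15 = suml([3, -8]) = -5
  sig17 = min2(-51, -5) = -51
  sig20 = sub(-51, -54) = 3

Second demand — change propagation:
  sig1: re-runs because src5 1->-1; new result -6 (unchanged).
  sig2: re-runs because src5 1->-1; new result 8.
  sig3: re-examined; everything it read last time is the same (src3 unchanged, sig1 unchanged) — cache 0 kept, no run.
  sig4: re-examined; everything it read last time is the same (src4 unchanged, sig1 unchanged) — cache -54 kept, no run.
  sig7: re-runs because src5 1->-1; new result -55.
  sig9: re-runs because sig7 -53->-55; new result -55.
  sig10: re-examined; everything it read last time is the same (sig4 unchanged, sig3 unchanged) — cache -54 kept, no run.
  sig12: re-runs because sig9 -53->-55; new result 2 (unchanged).
  sig13: re-runs because sig9 -53->-55; sig2 10->8; new result -55.
  sig14: re-runs because sig13 -53->-55; new result -53.
  sig17: re-runs because sig14 -51->-53; new result -53.
  sig20: re-runs because sig17 -51->-53; new result 1.

The important point: at sig3 every value read last time is unchanged, so the dirty flag clears without a run.

sig20 now evaluates to 1.
Run set: sig1, sig2, sig7, sig9, sig12, sig13, sig14, sig17, sig20 (9 run).
Changed values: src5, sig2, sig7, sig9, sig13, sig14, sig17, sig20.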